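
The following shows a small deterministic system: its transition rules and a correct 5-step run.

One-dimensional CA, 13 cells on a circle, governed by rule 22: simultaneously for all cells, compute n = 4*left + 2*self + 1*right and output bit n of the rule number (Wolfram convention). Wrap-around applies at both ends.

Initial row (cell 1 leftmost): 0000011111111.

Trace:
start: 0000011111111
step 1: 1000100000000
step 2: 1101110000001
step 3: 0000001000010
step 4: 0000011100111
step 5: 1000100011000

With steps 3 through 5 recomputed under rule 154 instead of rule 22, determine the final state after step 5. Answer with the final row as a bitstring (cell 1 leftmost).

(re-executing steps 3..5 under rule 154; state before step 3: 1101110000001)
step 3: 1001101000011
step 4: 0111000100111
step 5: 0110101011110

0110101011110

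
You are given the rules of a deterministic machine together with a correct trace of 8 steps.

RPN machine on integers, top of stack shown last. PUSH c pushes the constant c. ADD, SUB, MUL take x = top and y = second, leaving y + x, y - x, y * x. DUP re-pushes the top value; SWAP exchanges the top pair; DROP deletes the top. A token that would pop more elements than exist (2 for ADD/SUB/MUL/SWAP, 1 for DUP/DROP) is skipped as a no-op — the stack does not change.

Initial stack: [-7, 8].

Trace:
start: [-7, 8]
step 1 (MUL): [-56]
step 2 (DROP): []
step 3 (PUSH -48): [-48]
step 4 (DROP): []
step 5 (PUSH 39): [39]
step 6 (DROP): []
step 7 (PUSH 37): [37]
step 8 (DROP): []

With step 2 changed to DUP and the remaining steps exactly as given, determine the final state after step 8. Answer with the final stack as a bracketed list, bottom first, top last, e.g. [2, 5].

(re-executing from step 2 with the substitution; state before step 2: [-56])
step 2 (DUP): [-56, -56]
step 3 (PUSH -48): [-56, -56, -48]
step 4 (DROP): [-56, -56]
step 5 (PUSH 39): [-56, -56, 39]
step 6 (DROP): [-56, -56]
step 7 (PUSH 37): [-56, -56, 37]
step 8 (DROP): [-56, -56]

[-56, -56]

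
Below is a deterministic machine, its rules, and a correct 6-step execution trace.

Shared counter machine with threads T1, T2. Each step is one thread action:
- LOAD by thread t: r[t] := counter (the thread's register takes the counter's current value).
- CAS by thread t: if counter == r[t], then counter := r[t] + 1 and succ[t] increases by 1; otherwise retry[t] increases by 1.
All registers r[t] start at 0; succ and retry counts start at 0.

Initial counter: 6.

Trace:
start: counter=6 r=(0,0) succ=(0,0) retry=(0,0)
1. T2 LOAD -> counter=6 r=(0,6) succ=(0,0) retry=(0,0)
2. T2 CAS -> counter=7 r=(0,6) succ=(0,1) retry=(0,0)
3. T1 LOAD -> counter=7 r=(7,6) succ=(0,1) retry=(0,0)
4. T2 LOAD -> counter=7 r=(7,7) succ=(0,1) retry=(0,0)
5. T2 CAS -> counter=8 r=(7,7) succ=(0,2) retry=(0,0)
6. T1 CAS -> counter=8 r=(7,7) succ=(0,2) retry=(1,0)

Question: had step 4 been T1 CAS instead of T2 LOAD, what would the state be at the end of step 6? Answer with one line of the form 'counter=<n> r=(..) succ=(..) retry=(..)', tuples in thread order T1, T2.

(re-executing from step 4 with the substitution; state before step 4: counter=7 r=(7,6) succ=(0,1) retry=(0,0))
4. T1 CAS -> counter=8 r=(7,6) succ=(1,1) retry=(0,0)
5. T2 CAS -> counter=8 r=(7,6) succ=(1,1) retry=(0,1)
6. T1 CAS -> counter=8 r=(7,6) succ=(1,1) retry=(1,1)

counter=8 r=(7,6) succ=(1,1) retry=(1,1)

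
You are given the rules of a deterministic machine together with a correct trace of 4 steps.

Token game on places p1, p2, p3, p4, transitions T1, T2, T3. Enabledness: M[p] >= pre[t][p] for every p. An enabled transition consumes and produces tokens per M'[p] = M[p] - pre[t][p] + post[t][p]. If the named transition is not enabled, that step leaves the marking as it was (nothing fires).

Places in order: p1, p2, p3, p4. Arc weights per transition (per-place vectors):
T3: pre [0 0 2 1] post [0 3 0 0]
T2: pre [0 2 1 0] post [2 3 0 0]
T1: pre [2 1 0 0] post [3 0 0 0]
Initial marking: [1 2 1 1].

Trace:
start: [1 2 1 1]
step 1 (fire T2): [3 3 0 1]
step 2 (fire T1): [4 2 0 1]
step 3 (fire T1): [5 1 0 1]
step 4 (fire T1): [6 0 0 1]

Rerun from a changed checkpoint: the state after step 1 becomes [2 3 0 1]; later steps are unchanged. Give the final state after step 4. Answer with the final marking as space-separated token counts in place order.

state after step 1 := [2 3 0 1]
step 2 (fire T1): [3 2 0 1]
step 3 (fire T1): [4 1 0 1]
step 4 (fire T1): [5 0 0 1]

5 0 0 1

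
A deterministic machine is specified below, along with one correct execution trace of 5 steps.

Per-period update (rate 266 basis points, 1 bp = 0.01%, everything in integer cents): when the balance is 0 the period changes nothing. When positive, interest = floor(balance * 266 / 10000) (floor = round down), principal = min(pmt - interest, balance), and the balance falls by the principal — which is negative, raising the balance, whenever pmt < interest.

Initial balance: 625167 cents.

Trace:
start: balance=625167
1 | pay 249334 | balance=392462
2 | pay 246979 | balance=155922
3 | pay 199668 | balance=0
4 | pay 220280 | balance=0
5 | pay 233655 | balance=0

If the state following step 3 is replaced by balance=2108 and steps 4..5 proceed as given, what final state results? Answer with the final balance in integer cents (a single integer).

state after step 3 := balance=2108
4 | pay 220280 | balance=0
5 | pay 233655 | balance=0

0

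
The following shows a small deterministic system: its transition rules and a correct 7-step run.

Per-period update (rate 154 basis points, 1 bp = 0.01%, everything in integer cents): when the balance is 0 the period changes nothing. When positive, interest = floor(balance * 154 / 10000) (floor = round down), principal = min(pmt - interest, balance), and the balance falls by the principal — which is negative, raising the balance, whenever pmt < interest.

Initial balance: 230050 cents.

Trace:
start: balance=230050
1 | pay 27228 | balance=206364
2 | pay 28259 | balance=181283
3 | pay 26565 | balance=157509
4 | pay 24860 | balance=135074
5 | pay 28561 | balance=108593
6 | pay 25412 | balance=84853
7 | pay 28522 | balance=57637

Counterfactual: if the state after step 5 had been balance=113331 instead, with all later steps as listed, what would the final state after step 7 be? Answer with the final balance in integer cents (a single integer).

62522

state after step 5 := balance=113331
6 | pay 25412 | balance=89664
7 | pay 28522 | balance=62522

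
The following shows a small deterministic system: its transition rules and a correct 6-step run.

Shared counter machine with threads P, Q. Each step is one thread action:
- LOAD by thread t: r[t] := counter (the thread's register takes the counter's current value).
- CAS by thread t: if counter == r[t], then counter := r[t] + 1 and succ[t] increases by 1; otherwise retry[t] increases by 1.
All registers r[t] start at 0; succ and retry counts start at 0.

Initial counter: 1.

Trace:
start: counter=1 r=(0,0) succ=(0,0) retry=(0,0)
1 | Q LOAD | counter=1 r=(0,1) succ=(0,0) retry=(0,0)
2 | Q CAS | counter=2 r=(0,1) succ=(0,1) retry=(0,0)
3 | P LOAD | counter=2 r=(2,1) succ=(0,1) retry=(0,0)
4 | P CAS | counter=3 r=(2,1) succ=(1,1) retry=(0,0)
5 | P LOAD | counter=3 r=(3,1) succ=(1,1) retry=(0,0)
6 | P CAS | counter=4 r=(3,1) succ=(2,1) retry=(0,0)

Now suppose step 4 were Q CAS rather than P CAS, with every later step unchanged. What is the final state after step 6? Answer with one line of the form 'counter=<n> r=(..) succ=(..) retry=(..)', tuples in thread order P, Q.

(re-executing from step 4 with the substitution; state before step 4: counter=2 r=(2,1) succ=(0,1) retry=(0,0))
4 | Q CAS | counter=2 r=(2,1) succ=(0,1) retry=(0,1)
5 | P LOAD | counter=2 r=(2,1) succ=(0,1) retry=(0,1)
6 | P CAS | counter=3 r=(2,1) succ=(1,1) retry=(0,1)

counter=3 r=(2,1) succ=(1,1) retry=(0,1)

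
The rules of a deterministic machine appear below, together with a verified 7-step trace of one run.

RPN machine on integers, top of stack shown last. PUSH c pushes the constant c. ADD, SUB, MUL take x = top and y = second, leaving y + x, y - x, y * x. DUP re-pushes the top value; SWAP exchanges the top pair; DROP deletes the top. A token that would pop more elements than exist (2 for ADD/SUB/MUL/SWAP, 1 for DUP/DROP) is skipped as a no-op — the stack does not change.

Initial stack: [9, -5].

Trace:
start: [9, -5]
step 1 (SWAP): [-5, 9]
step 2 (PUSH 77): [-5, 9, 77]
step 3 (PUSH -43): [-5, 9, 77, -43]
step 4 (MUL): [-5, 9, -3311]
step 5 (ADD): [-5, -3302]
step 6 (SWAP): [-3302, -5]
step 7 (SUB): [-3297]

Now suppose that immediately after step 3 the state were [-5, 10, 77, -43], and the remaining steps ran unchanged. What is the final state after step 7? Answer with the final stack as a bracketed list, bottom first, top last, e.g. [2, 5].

[-3296]

state after step 3 := [-5, 10, 77, -43]
step 4 (MUL): [-5, 10, -3311]
step 5 (ADD): [-5, -3301]
step 6 (SWAP): [-3301, -5]
step 7 (SUB): [-3296]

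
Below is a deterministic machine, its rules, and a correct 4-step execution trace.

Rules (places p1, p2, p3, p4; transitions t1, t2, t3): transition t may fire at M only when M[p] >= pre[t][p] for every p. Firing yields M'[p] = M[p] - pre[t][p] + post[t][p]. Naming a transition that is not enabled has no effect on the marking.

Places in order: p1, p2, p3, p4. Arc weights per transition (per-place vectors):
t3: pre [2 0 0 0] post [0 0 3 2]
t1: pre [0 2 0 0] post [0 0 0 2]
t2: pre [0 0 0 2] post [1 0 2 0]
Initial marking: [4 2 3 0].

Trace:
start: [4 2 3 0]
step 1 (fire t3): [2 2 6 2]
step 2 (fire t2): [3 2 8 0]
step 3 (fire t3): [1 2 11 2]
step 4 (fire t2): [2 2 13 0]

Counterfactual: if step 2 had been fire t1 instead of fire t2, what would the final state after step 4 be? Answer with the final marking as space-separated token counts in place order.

1 0 11 4

(re-executing from step 2 with the substitution; state before step 2: [2 2 6 2])
step 2 (fire t1): [2 0 6 4]
step 3 (fire t3): [0 0 9 6]
step 4 (fire t2): [1 0 11 4]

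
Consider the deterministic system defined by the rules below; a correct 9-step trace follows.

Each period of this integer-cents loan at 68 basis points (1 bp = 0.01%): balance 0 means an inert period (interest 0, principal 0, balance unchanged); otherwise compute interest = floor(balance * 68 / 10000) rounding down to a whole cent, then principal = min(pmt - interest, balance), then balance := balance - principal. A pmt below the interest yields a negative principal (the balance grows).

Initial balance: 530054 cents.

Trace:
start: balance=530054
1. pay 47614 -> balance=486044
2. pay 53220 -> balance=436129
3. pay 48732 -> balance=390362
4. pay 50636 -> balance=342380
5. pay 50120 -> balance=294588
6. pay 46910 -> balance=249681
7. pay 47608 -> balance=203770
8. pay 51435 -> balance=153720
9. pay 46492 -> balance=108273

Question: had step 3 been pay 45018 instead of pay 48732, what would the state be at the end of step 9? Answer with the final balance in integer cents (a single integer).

112140

(re-executing from step 3 with the substitution; state before step 3: balance=436129)
3. pay 45018 -> balance=394076
4. pay 50636 -> balance=346119
5. pay 50120 -> balance=298352
6. pay 46910 -> balance=253470
7. pay 47608 -> balance=207585
8. pay 51435 -> balance=157561
9. pay 46492 -> balance=112140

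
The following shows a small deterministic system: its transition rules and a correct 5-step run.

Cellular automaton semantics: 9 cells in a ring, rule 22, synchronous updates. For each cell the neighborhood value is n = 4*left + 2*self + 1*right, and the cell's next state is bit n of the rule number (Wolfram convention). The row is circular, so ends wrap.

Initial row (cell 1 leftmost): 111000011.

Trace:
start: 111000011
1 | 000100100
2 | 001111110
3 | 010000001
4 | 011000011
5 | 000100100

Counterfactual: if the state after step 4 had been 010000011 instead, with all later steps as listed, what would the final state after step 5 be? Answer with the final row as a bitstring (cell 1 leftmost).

state after step 4 := 010000011
5 | 011000100

011000100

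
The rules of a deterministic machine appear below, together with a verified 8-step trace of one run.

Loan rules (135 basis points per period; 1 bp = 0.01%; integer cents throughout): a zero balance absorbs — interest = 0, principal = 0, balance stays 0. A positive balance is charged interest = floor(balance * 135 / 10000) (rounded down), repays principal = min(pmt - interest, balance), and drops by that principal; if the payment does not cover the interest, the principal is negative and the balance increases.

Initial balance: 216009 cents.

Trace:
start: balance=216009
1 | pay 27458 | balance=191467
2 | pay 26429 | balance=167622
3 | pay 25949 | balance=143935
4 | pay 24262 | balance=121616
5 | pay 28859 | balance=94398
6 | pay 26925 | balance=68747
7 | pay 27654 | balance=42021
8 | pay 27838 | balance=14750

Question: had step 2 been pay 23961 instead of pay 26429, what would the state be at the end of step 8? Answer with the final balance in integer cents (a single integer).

17425

(re-executing from step 2 with the substitution; state before step 2: balance=191467)
2 | pay 23961 | balance=170090
3 | pay 25949 | balance=146437
4 | pay 24262 | balance=124151
5 | pay 28859 | balance=96968
6 | pay 26925 | balance=71352
7 | pay 27654 | balance=44661
8 | pay 27838 | balance=17425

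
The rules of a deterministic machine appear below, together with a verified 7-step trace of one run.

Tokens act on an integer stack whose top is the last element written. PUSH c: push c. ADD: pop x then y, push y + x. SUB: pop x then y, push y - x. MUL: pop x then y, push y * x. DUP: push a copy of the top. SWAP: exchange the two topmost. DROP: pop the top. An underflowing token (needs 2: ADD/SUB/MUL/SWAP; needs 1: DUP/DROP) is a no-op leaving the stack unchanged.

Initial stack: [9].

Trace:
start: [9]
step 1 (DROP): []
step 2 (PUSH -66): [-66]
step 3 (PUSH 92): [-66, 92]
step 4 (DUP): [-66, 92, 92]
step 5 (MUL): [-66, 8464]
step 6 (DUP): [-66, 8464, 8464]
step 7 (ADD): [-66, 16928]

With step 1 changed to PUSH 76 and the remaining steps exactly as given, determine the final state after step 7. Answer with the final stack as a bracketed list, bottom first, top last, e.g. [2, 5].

[9, 76, -66, 16928]

(re-executing from step 1 with the substitution; state before step 1: [9])
step 1 (PUSH 76): [9, 76]
step 2 (PUSH -66): [9, 76, -66]
step 3 (PUSH 92): [9, 76, -66, 92]
step 4 (DUP): [9, 76, -66, 92, 92]
step 5 (MUL): [9, 76, -66, 8464]
step 6 (DUP): [9, 76, -66, 8464, 8464]
step 7 (ADD): [9, 76, -66, 16928]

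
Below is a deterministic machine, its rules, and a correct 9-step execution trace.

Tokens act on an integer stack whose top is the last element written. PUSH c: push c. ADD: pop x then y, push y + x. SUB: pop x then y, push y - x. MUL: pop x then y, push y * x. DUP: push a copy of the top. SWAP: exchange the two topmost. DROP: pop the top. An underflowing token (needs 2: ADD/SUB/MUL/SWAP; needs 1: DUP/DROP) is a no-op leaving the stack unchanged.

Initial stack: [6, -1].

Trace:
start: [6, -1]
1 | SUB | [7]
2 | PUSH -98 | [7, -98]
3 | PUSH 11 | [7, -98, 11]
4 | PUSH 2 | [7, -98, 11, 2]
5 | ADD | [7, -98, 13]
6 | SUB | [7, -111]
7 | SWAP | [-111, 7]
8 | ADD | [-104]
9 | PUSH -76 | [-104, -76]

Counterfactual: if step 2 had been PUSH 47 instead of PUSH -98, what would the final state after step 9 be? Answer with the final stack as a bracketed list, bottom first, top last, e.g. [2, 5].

[41, -76]

(re-executing from step 2 with the substitution; state before step 2: [7])
2 | PUSH 47 | [7, 47]
3 | PUSH 11 | [7, 47, 11]
4 | PUSH 2 | [7, 47, 11, 2]
5 | ADD | [7, 47, 13]
6 | SUB | [7, 34]
7 | SWAP | [34, 7]
8 | ADD | [41]
9 | PUSH -76 | [41, -76]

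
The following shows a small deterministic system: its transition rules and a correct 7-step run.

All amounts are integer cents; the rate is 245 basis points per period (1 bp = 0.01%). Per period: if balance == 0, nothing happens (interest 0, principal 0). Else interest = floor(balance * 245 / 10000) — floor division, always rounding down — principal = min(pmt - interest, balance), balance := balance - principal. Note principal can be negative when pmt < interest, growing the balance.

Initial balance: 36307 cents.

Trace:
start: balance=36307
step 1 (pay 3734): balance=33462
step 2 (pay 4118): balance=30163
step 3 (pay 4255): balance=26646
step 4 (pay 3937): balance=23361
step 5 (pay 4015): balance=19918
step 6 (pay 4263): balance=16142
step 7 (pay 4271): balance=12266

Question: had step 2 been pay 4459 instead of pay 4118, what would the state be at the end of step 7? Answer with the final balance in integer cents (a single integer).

11883

(re-executing from step 2 with the substitution; state before step 2: balance=33462)
step 2 (pay 4459): balance=29822
step 3 (pay 4255): balance=26297
step 4 (pay 3937): balance=23004
step 5 (pay 4015): balance=19552
step 6 (pay 4263): balance=15768
step 7 (pay 4271): balance=11883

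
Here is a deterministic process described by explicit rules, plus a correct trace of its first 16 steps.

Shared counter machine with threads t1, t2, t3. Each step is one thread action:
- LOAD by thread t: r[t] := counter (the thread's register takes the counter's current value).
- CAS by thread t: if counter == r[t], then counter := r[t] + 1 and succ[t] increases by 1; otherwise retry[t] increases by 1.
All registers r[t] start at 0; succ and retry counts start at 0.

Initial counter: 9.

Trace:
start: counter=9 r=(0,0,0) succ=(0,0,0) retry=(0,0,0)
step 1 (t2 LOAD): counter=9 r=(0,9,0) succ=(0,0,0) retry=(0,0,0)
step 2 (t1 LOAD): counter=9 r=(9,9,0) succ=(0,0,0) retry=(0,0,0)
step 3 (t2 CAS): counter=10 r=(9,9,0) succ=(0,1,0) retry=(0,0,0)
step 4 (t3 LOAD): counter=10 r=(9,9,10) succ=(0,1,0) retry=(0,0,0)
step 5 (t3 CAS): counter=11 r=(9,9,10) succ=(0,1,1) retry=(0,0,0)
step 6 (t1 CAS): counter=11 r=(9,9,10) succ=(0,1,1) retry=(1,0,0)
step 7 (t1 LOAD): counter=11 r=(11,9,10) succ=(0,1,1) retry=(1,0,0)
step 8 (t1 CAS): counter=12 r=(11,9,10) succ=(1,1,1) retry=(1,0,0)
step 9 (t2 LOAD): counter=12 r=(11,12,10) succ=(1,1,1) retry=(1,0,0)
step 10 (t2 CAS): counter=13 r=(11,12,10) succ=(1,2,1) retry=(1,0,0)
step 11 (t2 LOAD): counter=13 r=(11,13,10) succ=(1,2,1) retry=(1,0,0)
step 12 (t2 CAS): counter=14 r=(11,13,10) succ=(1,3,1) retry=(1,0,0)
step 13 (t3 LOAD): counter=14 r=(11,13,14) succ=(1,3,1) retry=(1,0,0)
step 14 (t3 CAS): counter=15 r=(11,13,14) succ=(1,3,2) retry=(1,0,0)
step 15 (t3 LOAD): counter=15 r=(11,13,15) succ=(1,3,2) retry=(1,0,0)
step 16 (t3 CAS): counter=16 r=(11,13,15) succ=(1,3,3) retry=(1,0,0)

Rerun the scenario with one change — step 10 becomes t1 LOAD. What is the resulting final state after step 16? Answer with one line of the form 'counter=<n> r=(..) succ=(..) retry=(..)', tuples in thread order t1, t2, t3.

(re-executing from step 10 with the substitution; state before step 10: counter=12 r=(11,12,10) succ=(1,1,1) retry=(1,0,0))
step 10 (t1 LOAD): counter=12 r=(12,12,10) succ=(1,1,1) retry=(1,0,0)
step 11 (t2 LOAD): counter=12 r=(12,12,10) succ=(1,1,1) retry=(1,0,0)
step 12 (t2 CAS): counter=13 r=(12,12,10) succ=(1,2,1) retry=(1,0,0)
step 13 (t3 LOAD): counter=13 r=(12,12,13) succ=(1,2,1) retry=(1,0,0)
step 14 (t3 CAS): counter=14 r=(12,12,13) succ=(1,2,2) retry=(1,0,0)
step 15 (t3 LOAD): counter=14 r=(12,12,14) succ=(1,2,2) retry=(1,0,0)
step 16 (t3 CAS): counter=15 r=(12,12,14) succ=(1,2,3) retry=(1,0,0)

counter=15 r=(12,12,14) succ=(1,2,3) retry=(1,0,0)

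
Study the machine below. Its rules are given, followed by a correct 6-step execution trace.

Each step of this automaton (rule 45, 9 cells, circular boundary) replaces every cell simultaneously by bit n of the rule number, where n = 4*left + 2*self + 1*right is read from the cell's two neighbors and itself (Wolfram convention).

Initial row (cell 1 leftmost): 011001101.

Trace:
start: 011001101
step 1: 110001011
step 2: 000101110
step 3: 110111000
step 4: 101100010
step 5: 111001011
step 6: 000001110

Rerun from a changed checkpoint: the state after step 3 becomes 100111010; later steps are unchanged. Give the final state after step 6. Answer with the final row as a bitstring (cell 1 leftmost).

state after step 3 := 100111010
step 4: 100100111
step 5: 000100100
step 6: 110100101

110100101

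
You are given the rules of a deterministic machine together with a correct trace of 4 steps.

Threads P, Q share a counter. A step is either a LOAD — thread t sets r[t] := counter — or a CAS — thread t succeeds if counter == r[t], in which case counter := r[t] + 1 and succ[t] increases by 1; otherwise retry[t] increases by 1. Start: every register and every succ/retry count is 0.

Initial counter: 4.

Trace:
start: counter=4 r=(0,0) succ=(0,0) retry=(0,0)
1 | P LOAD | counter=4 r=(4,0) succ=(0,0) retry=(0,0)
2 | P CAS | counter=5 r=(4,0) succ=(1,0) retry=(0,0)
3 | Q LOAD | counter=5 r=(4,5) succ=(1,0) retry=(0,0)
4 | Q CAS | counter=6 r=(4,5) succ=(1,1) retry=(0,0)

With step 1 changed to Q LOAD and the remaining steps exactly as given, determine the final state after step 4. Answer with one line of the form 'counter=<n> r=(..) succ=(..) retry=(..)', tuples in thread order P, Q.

counter=5 r=(0,4) succ=(0,1) retry=(1,0)

(re-executing from step 1 with the substitution; state before step 1: counter=4 r=(0,0) succ=(0,0) retry=(0,0))
1 | Q LOAD | counter=4 r=(0,4) succ=(0,0) retry=(0,0)
2 | P CAS | counter=4 r=(0,4) succ=(0,0) retry=(1,0)
3 | Q LOAD | counter=4 r=(0,4) succ=(0,0) retry=(1,0)
4 | Q CAS | counter=5 r=(0,4) succ=(0,1) retry=(1,0)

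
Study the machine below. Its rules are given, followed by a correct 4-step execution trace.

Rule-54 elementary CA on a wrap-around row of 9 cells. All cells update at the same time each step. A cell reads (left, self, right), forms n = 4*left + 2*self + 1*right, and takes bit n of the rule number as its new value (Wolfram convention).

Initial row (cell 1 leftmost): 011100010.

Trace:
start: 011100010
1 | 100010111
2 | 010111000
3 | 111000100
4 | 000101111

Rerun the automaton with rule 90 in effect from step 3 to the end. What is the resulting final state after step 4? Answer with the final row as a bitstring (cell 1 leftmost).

011001111

(re-executing steps 3..4 under rule 90; state before step 3: 010111000)
3 | 100101100
4 | 011001111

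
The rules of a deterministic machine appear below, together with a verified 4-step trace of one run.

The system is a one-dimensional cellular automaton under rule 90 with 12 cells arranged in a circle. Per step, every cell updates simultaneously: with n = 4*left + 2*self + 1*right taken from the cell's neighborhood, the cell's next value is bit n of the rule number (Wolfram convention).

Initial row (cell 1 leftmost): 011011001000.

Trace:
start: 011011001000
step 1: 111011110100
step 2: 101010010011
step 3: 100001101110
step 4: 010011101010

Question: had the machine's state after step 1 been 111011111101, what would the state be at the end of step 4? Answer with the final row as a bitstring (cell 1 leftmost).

state after step 1 := 111011111101
step 2: 001010000101
step 3: 110001001000
step 4: 111010110101

111010110101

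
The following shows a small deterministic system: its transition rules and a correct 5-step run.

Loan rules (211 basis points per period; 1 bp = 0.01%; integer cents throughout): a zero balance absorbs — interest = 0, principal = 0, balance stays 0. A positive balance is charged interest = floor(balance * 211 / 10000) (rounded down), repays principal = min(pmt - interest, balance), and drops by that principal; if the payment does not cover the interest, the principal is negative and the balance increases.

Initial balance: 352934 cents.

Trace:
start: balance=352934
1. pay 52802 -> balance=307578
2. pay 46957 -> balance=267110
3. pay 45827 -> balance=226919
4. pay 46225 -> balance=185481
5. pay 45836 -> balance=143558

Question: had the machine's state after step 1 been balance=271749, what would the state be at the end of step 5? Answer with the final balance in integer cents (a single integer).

104608

state after step 1 := balance=271749
2. pay 46957 -> balance=230525
3. pay 45827 -> balance=189562
4. pay 46225 -> balance=147336
5. pay 45836 -> balance=104608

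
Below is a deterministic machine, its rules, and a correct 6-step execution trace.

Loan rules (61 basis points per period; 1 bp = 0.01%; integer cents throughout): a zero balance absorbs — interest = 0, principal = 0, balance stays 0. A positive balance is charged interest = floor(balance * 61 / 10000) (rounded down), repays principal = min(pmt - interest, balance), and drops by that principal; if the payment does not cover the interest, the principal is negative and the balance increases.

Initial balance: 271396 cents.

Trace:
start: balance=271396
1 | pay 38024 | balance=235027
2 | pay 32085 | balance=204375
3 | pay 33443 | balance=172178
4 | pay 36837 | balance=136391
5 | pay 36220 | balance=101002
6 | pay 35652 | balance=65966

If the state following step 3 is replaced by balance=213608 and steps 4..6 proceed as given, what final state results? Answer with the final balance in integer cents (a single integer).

state after step 3 := balance=213608
4 | pay 36837 | balance=178074
5 | pay 36220 | balance=142940
6 | pay 35652 | balance=108159

108159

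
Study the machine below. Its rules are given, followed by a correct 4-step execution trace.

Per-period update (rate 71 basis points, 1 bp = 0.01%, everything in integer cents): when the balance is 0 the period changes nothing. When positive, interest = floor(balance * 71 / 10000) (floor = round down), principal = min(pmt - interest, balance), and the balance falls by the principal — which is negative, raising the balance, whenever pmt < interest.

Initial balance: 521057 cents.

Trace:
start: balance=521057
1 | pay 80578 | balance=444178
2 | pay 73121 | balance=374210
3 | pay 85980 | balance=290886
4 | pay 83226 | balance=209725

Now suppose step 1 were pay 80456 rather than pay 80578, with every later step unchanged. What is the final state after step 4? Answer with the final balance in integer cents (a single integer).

(re-executing from step 1 with the substitution; state before step 1: balance=521057)
1 | pay 80456 | balance=444300
2 | pay 73121 | balance=374333
3 | pay 85980 | balance=291010
4 | pay 83226 | balance=209850

209850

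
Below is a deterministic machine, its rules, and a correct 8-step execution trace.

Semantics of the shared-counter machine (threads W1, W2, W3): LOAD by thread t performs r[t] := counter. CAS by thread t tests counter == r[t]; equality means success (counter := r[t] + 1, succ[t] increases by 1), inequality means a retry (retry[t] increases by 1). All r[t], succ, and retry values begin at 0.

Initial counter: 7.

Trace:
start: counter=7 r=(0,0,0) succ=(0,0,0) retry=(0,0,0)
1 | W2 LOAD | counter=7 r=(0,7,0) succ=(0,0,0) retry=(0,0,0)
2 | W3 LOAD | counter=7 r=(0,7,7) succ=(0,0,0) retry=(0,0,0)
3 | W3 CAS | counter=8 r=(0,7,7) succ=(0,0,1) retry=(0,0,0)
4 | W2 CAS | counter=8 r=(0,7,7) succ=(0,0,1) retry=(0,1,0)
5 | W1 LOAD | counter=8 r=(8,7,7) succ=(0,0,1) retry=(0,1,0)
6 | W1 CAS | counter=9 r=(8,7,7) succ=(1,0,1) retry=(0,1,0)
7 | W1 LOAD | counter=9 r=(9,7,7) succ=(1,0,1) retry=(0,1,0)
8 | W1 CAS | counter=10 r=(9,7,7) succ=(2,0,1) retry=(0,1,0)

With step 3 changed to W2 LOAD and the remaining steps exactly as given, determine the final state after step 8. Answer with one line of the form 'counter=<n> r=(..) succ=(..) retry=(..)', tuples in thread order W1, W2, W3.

(re-executing from step 3 with the substitution; state before step 3: counter=7 r=(0,7,7) succ=(0,0,0) retry=(0,0,0))
3 | W2 LOAD | counter=7 r=(0,7,7) succ=(0,0,0) retry=(0,0,0)
4 | W2 CAS | counter=8 r=(0,7,7) succ=(0,1,0) retry=(0,0,0)
5 | W1 LOAD | counter=8 r=(8,7,7) succ=(0,1,0) retry=(0,0,0)
6 | W1 CAS | counter=9 r=(8,7,7) succ=(1,1,0) retry=(0,0,0)
7 | W1 LOAD | counter=9 r=(9,7,7) succ=(1,1,0) retry=(0,0,0)
8 | W1 CAS | counter=10 r=(9,7,7) succ=(2,1,0) retry=(0,0,0)

counter=10 r=(9,7,7) succ=(2,1,0) retry=(0,0,0)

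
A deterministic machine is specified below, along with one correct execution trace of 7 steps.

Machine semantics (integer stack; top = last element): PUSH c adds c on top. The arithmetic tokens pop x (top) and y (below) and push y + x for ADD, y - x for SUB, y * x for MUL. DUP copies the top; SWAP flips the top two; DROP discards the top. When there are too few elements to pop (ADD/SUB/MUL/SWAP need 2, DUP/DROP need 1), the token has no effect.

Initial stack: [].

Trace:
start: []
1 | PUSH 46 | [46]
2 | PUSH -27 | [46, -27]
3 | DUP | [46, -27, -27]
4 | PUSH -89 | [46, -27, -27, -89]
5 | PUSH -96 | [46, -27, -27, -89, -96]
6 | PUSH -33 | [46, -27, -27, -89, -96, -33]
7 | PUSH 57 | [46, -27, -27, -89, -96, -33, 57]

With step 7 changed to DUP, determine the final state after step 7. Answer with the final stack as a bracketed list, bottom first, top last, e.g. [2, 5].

(re-executing from step 7 with the substitution; state before step 7: [46, -27, -27, -89, -96, -33])
7 | DUP | [46, -27, -27, -89, -96, -33, -33]

[46, -27, -27, -89, -96, -33, -33]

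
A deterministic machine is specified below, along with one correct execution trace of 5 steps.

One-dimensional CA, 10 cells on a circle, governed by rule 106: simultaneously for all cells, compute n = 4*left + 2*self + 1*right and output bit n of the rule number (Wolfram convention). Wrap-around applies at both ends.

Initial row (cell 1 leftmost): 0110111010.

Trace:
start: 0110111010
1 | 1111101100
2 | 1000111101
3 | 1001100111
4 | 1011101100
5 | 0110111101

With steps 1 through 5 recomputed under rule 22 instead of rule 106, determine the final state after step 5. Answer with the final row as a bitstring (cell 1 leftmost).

(re-executing steps 1..5 under rule 22; state before step 1: 0110111010)
1 | 1000000011
2 | 0100000100
3 | 1110001110
4 | 0001010000
5 | 0011011000

0011011000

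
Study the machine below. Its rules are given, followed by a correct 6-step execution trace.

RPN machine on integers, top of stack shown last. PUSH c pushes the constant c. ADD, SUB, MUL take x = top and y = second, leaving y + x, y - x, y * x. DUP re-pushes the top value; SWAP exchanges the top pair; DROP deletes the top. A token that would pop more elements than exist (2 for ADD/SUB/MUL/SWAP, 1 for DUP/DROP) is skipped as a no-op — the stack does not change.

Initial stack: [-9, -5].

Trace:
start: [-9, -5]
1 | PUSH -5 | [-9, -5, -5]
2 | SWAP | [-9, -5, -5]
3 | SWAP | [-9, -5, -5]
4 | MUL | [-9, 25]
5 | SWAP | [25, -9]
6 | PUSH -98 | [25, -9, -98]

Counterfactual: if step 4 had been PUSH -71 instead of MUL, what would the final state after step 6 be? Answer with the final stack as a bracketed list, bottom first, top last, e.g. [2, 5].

(re-executing from step 4 with the substitution; state before step 4: [-9, -5, -5])
4 | PUSH -71 | [-9, -5, -5, -71]
5 | SWAP | [-9, -5, -71, -5]
6 | PUSH -98 | [-9, -5, -71, -5, -98]

[-9, -5, -71, -5, -98]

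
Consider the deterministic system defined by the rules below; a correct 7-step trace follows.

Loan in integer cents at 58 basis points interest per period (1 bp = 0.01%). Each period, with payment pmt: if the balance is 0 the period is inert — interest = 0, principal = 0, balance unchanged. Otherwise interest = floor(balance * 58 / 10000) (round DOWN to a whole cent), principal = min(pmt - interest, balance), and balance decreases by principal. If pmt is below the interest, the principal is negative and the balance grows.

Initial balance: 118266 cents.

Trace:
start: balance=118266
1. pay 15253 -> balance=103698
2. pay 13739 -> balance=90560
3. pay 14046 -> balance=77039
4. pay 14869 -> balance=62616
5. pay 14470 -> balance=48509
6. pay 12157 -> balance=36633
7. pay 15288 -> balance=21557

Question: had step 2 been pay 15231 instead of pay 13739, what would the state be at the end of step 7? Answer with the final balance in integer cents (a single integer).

20021

(re-executing from step 2 with the substitution; state before step 2: balance=103698)
2. pay 15231 -> balance=89068
3. pay 14046 -> balance=75538
4. pay 14869 -> balance=61107
5. pay 14470 -> balance=46991
6. pay 12157 -> balance=35106
7. pay 15288 -> balance=20021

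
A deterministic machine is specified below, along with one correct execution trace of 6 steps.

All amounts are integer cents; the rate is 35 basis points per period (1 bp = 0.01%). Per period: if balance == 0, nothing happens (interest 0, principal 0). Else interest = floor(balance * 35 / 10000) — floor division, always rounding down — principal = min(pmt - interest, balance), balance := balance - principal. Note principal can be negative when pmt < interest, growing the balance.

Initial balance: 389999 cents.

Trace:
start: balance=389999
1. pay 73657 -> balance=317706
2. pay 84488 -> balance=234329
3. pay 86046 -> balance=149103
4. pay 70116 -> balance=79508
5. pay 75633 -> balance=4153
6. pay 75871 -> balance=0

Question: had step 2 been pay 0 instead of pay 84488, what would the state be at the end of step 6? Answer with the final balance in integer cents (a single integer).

(re-executing from step 2 with the substitution; state before step 2: balance=317706)
2. pay 0 -> balance=318817
3. pay 86046 -> balance=233886
4. pay 70116 -> balance=164588
5. pay 75633 -> balance=89531
6. pay 75871 -> balance=13973

13973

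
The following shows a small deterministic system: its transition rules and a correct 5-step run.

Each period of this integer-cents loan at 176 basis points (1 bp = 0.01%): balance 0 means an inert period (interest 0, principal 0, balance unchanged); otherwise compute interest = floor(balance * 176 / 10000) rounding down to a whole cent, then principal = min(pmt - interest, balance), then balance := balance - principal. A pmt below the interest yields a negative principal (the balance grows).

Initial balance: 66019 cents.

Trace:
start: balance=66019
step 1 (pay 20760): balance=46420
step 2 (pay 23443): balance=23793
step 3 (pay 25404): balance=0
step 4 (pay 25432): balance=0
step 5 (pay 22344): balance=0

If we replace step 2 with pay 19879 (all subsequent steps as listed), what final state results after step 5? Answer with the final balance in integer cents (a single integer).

0

(re-executing from step 2 with the substitution; state before step 2: balance=46420)
step 2 (pay 19879): balance=27357
step 3 (pay 25404): balance=2434
step 4 (pay 25432): balance=0
step 5 (pay 22344): balance=0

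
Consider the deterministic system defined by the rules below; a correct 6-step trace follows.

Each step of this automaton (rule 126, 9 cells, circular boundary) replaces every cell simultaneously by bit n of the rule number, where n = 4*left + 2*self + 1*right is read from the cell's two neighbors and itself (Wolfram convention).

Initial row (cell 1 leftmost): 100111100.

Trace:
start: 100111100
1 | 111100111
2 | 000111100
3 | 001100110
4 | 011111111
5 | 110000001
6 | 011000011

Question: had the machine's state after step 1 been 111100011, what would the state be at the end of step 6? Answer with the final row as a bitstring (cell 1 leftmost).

state after step 1 := 111100011
2 | 000110110
3 | 001111111
4 | 111000001
5 | 001100011
6 | 111110111

111110111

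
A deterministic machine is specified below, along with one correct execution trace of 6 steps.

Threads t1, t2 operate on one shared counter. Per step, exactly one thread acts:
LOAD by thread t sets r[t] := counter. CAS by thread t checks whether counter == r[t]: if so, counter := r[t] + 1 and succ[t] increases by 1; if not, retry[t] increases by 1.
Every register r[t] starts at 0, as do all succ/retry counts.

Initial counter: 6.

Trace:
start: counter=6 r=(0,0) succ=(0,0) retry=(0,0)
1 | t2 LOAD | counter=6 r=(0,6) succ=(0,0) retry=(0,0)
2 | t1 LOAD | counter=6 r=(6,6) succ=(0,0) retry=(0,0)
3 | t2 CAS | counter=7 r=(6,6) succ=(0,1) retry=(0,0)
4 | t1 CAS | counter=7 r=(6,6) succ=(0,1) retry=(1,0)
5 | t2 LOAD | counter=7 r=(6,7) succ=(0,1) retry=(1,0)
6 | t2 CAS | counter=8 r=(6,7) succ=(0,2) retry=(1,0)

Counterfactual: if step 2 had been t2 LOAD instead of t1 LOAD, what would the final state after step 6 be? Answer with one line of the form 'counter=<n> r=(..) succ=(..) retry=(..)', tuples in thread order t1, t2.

counter=8 r=(0,7) succ=(0,2) retry=(1,0)

(re-executing from step 2 with the substitution; state before step 2: counter=6 r=(0,6) succ=(0,0) retry=(0,0))
2 | t2 LOAD | counter=6 r=(0,6) succ=(0,0) retry=(0,0)
3 | t2 CAS | counter=7 r=(0,6) succ=(0,1) retry=(0,0)
4 | t1 CAS | counter=7 r=(0,6) succ=(0,1) retry=(1,0)
5 | t2 LOAD | counter=7 r=(0,7) succ=(0,1) retry=(1,0)
6 | t2 CAS | counter=8 r=(0,7) succ=(0,2) retry=(1,0)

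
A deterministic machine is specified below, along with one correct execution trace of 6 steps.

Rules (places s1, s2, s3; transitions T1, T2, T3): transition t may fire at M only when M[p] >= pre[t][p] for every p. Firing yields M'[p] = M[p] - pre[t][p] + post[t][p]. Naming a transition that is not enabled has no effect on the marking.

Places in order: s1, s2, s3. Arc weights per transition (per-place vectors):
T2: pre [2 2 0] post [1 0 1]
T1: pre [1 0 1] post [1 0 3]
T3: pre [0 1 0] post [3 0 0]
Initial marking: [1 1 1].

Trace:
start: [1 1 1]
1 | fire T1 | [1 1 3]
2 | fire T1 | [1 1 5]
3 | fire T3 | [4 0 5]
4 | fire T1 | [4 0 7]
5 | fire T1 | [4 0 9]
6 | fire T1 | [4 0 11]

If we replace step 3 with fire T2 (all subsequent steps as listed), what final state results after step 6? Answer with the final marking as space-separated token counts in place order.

1 1 11

(re-executing from step 3 with the substitution; state before step 3: [1 1 5])
3 | fire T2 | [1 1 5]
4 | fire T1 | [1 1 7]
5 | fire T1 | [1 1 9]
6 | fire T1 | [1 1 11]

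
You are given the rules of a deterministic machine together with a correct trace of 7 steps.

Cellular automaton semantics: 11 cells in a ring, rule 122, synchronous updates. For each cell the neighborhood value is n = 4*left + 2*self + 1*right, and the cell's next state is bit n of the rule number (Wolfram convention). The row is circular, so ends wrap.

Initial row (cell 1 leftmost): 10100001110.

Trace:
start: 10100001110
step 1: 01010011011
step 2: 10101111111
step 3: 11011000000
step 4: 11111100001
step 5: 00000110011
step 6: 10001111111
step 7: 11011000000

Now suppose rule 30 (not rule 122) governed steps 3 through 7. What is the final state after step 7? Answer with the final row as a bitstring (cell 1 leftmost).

(re-executing steps 3..7 under rule 30; state before step 3: 10101111111)
step 3: 00101000000
step 4: 01101100000
step 5: 11001010000
step 6: 10111011001
step 7: 00100010111

00100010111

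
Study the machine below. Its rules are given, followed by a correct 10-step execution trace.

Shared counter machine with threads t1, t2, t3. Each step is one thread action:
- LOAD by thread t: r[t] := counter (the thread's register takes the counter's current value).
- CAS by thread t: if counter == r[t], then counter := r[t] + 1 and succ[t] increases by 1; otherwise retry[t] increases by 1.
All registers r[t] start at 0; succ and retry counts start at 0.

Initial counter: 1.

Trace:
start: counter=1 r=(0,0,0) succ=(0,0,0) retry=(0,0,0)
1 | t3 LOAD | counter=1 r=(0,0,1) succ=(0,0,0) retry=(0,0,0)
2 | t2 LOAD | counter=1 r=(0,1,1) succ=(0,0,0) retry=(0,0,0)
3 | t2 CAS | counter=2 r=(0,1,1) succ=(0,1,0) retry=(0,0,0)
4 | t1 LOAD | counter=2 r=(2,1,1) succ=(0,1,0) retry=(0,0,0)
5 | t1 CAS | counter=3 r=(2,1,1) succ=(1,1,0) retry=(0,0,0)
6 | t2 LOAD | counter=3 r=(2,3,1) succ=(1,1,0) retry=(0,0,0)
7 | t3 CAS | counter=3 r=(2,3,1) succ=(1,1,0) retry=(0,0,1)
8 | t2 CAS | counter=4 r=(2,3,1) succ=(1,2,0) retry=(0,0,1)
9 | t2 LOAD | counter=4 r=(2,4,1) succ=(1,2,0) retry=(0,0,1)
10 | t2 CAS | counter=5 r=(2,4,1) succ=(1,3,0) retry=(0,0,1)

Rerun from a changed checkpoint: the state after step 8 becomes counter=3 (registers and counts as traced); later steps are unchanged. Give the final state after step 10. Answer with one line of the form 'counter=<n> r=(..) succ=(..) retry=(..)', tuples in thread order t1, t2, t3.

state after step 8 := counter=3 r=(2,3,1) succ=(1,2,0) retry=(0,0,1)
9 | t2 LOAD | counter=3 r=(2,3,1) succ=(1,2,0) retry=(0,0,1)
10 | t2 CAS | counter=4 r=(2,3,1) succ=(1,3,0) retry=(0,0,1)

counter=4 r=(2,3,1) succ=(1,3,0) retry=(0,0,1)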